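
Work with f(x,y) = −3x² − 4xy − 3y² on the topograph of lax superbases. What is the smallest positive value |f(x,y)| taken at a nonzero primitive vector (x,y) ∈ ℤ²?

translate: b→-2 (≡4 mod 6), so (3,4,3)→(3,-2,2)
flip: (3,-2,2)→(2,2,3)
reduced (well bottom): (2,2,3) with a≤c, −a<b≤a
well minimum |f| = |-2| = 2 (negative-definite)

2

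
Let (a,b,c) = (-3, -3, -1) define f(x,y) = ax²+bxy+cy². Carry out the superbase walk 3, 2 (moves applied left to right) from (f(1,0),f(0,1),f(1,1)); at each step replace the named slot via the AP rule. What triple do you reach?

start (-3,-1,-7) = (f(1,0),f(0,1),f(1,1))
replace slot 3: 2·((-3)+(-1)) − (-7) = -1 → (-3,-1,-1)
replace slot 2: 2·((-3)+(-1)) − (-1) = -7 → (-3,-7,-1)

-3,-7,-1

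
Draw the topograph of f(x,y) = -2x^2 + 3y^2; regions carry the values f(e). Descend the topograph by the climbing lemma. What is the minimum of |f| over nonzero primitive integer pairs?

descent: ρ → (3,0,-2)
descent: ρ → (-2,4,1)  [lands on river]
river: ρ → (1,4,-2)
closes: descent 2, river 2
min |a| on river = 1

1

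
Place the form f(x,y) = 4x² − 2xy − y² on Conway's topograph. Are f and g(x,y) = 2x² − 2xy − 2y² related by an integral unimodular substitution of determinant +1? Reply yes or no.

D₁ = 20, D₂ = 20
river cycle of f (length 2): (-1, 4, 1), (1, 4, -1)
river cycle of g (length 2): (-2, 2, 2), (2, 2, -2)
cycles differ ⇒ inequivalent

no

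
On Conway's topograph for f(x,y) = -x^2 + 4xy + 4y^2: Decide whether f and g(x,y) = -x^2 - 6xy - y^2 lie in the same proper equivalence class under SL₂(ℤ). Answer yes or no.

D₁ = 32, D₂ = 32
river cycle of f (length 2): (4, 4, -1), (-1, 4, 4)
river cycle of g (length 2): (-1, 4, 4), (4, 4, -1)
cycles coincide ⇒ equivalent

yes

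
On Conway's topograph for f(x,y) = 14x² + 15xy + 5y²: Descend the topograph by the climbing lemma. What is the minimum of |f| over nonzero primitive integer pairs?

translate: b→-13 (≡15 mod 28), so (14,15,5)→(14,-13,4)
flip: (14,-13,4)→(4,13,14)
translate: b→-3 (≡13 mod 8), so (4,13,14)→(4,-3,4)
flip: (4,-3,4)→(4,3,4)
reduced (well bottom): (4,3,4) with a≤c, −a<b≤a
well minimum = a = 4

4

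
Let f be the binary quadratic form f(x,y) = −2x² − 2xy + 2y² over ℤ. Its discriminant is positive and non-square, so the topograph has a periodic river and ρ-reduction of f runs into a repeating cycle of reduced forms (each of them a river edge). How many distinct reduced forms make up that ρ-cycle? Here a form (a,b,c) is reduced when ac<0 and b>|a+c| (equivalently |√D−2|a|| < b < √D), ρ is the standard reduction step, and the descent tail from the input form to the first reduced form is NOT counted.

D = 20, ⌊√D⌋ = 4
descent: ρ → (2,2,-2)  [lands on river]
river: ρ → (-2,2,2)
ρ-cycle length = 2 (tail of 1 descent step not counted)

2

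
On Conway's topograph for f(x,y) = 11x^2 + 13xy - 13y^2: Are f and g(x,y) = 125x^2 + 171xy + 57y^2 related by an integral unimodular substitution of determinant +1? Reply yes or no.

D₁ = 741, D₂ = 741
river cycle of f (length 8): (-13, 13, 11), (11, 9, -15), (-15, 21, 5), (5, 19, -19), (-19, 19, 5), (5, 21, -15), (-15, 9, 11), (11, 13, -13)
river cycle of g (length 8): (11, 9, -15), (-15, 21, 5), (5, 19, -19), (-19, 19, 5), (5, 21, -15), (-15, 9, 11), (11, 13, -13), (-13, 13, 11)
cycles coincide ⇒ equivalent

yes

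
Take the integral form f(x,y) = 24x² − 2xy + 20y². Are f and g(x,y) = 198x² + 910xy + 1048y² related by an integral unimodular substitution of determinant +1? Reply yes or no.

D₁ = -1916, D₂ = -1916
f: flip: (24,-2,20)→(20,2,24)
f: reduced (well bottom): (20,2,24) with a≤c, −a<b≤a
g: translate: b→118 (≡910 mod 396), so (198,910,1048)→(198,118,20)
g: flip: (198,118,20)→(20,-118,198)
g: translate: b→2 (≡-118 mod 40), so (20,-118,198)→(20,2,24)
g: reduced (well bottom): (20,2,24) with a≤c, −a<b≤a
reduced forms (20, 2, 24) vs (20, 2, 24) ⇒ equivalent

yes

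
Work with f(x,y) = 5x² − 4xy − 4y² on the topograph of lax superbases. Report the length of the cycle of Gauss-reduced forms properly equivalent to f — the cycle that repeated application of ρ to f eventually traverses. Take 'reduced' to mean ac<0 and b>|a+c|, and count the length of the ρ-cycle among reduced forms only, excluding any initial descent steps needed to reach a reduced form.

D = 96, ⌊√D⌋ = 9
descent: ρ → (-4,4,5)  [lands on river]
river: ρ → (5,6,-3)
river: ρ → (-3,6,5)
river: ρ → (5,4,-4)
ρ-cycle length = 4 (tail of 1 descent step not counted)

4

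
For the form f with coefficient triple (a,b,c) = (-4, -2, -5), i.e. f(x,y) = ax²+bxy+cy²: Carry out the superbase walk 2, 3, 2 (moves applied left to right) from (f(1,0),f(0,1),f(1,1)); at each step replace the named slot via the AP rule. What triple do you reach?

start (-4,-5,-11) = (f(1,0),f(0,1),f(1,1))
replace slot 2: 2·((-4)+(-11)) − (-5) = -25 → (-4,-25,-11)
replace slot 3: 2·((-4)+(-25)) − (-11) = -47 → (-4,-25,-47)
replace slot 2: 2·((-4)+(-47)) − (-25) = -77 → (-4,-77,-47)

-4,-77,-47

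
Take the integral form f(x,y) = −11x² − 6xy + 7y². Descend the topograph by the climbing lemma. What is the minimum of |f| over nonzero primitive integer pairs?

descent: ρ → (7,6,-11)  [lands on river]
river: ρ → (-11,16,2)
river: ρ → (2,16,-11)
river: ρ → (-11,6,7)
river: ρ → (7,8,-10)
river: ρ → (-10,12,5)
river: ρ → (5,18,-1)
river: ρ → (-1,18,5)
river: ρ → (5,12,-10)
river: ρ → (-10,8,7)
closes: descent 1, river 10
min |a| on river = 1

1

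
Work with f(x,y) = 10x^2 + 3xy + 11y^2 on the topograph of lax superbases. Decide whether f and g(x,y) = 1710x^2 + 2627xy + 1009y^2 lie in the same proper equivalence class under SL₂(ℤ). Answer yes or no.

D₁ = -431, D₂ = -431
f: reduced (well bottom): (10,3,11) with a≤c, −a<b≤a
g: translate: b→-793 (≡2627 mod 3420), so (1710,2627,1009)→(1710,-793,92)
g: flip: (1710,-793,92)→(92,793,1710)
g: translate: b→57 (≡793 mod 184), so (92,793,1710)→(92,57,10)
g: flip: (92,57,10)→(10,-57,92)
g: translate: b→3 (≡-57 mod 20), so (10,-57,92)→(10,3,11)
g: reduced (well bottom): (10,3,11) with a≤c, −a<b≤a
reduced forms (10, 3, 11) vs (10, 3, 11) ⇒ equivalent

yes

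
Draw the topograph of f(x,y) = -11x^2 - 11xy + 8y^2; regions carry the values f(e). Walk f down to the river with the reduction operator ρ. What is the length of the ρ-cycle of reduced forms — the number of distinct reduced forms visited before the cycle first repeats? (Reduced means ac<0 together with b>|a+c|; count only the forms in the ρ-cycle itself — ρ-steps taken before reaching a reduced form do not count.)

D = 473, ⌊√D⌋ = 21
descent: ρ → (8,11,-11)  [lands on river]
river: ρ → (-11,11,8)
river: ρ → (8,21,-1)
river: ρ → (-1,21,8)
ρ-cycle length = 4 (tail of 1 descent step not counted)

4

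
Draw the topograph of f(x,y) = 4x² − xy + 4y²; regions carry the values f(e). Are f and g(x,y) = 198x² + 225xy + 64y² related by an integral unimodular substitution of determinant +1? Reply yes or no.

D₁ = -63, D₂ = -63
f: flip: (4,-1,4)→(4,1,4)
f: reduced (well bottom): (4,1,4) with a≤c, −a<b≤a
g: translate: b→-171 (≡225 mod 396), so (198,225,64)→(198,-171,37)
g: flip: (198,-171,37)→(37,171,198)
g: translate: b→23 (≡171 mod 74), so (37,171,198)→(37,23,4)
g: flip: (37,23,4)→(4,-23,37)
g: translate: b→1 (≡-23 mod 8), so (4,-23,37)→(4,1,4)
g: reduced (well bottom): (4,1,4) with a≤c, −a<b≤a
reduced forms (4, 1, 4) vs (4, 1, 4) ⇒ equivalent

yes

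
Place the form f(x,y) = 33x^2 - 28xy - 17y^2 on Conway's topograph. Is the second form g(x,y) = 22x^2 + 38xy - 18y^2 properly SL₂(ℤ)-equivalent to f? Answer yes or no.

D₁ = 3028, D₂ = 3028
river cycle of f (length 30): (-17, 28, 33), (33, 38, -12), (-12, 34, 39), (39, 44, -7), (-7, 54, 4), (4, 50, -33), (-33, 16, 21), (21, 26, -28), (-28, 30, 19), (19, 46, -12), … (20 more)
river cycle of g (length 26): (-18, 34, 26), (26, 18, -26), (-26, 34, 18), (18, 38, -22), (-22, 50, 6), (6, 46, -38), (-38, 30, 14), (14, 54, -2), (-2, 54, 14), (14, 30, -38), … (16 more)
cycles differ ⇒ inequivalent

no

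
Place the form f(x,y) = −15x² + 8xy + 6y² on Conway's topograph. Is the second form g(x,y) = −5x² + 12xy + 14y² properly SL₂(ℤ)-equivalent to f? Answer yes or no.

D₁ = 424, D₂ = 424
river cycle of f (length 18): (6, 16, -7), (-7, 12, 10), (10, 8, -9), (-9, 10, 9), (9, 8, -10), (-10, 12, 7), (7, 16, -6), (-6, 20, 1), (1, 20, -6), (-6, 16, 7), … (8 more)
river cycle of g (length 14): (14, 16, -3), (-3, 20, 2), (2, 20, -3), (-3, 16, 14), (14, 12, -5), (-5, 18, 5), (5, 12, -14), (-14, 16, 3), (3, 20, -2), (-2, 20, 3), … (4 more)
cycles differ ⇒ inequivalent

no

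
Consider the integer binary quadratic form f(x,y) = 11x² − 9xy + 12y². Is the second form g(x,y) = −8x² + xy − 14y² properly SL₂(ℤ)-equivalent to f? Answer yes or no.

D₁ = -447, D₂ = -447
f: reduced (well bottom): (11,-9,12) with a≤c, −a<b≤a
g is negative-definite; reduce −g:
−g: reduced (well bottom): (8,-1,14) with a≤c, −a<b≤a
flip sign back: reduced form of g is (-8,1,-14)
reduced forms (11, -9, 12) vs (-8, 1, -14) ⇒ inequivalent

no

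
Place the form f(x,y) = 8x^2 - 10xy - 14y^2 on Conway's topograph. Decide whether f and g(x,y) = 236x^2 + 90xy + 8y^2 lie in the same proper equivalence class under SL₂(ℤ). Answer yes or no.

D₁ = 548, D₂ = 548
river cycle of f (length 14): (-14, 10, 8), (8, 22, -2), (-2, 22, 8), (8, 10, -14), (-14, 18, 4), (4, 22, -4), (-4, 18, 14), (14, 10, -8), (-8, 22, 2), (2, 22, -8), … (4 more)
river cycle of g (length 14): (8, 22, -2), (-2, 22, 8), (8, 10, -14), (-14, 18, 4), (4, 22, -4), (-4, 18, 14), (14, 10, -8), (-8, 22, 2), (2, 22, -8), (-8, 10, 14), … (4 more)
cycles coincide ⇒ equivalent

yes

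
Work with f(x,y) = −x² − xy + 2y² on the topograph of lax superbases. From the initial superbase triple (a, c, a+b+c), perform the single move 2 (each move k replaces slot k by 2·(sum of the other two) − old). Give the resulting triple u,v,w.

start (-1,2,0) = (f(1,0),f(0,1),f(1,1))
replace slot 2: 2·((-1)+0) − 2 = -4 → (-1,-4,0)

-1,-4,0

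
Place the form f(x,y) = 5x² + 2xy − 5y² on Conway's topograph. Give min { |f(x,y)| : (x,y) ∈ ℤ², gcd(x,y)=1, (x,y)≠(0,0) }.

river: ρ → (-5,8,2)
river: ρ → (2,8,-5)
river: ρ → (-5,2,5)
river: ρ → (5,8,-2)
river: ρ → (-2,8,5)
river: ρ → (5,2,-5)
closes: descent 0, river 6
min |a| on river = 2

2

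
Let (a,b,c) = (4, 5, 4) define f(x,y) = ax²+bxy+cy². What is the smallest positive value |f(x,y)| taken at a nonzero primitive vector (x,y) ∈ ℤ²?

translate: b→-3 (≡5 mod 8), so (4,5,4)→(4,-3,3)
flip: (4,-3,3)→(3,3,4)
reduced (well bottom): (3,3,4) with a≤c, −a<b≤a
well minimum = a = 3

3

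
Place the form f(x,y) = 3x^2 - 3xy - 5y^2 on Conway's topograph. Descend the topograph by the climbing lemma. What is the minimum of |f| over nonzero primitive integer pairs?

descent: ρ → (-5,3,3)  [lands on river]
river: ρ → (3,3,-5)
river: ρ → (-5,7,1)
river: ρ → (1,7,-5)
closes: descent 1, river 4
min |a| on river = 1

1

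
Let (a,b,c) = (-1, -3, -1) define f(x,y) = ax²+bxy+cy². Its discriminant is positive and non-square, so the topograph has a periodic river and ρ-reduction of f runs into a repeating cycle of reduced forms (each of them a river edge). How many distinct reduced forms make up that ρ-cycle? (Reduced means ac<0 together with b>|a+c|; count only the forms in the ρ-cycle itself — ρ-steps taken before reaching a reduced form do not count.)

D = 5, ⌊√D⌋ = 2
descent: ρ → (-1,1,1)  [lands on river]
river: ρ → (1,1,-1)
ρ-cycle length = 2 (tail of 1 descent step not counted)

2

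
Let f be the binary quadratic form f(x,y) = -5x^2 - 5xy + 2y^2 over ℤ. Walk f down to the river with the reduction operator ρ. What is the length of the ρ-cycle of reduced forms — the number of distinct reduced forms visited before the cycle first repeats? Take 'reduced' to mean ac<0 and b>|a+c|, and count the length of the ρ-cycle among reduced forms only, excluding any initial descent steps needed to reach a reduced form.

D = 65, ⌊√D⌋ = 8
descent: ρ → (2,5,-5)  [lands on river]
river: ρ → (-5,5,2)
river: ρ → (2,7,-2)
river: ρ → (-2,5,5)
river: ρ → (5,5,-2)
river: ρ → (-2,7,2)
ρ-cycle length = 6 (tail of 1 descent step not counted)

6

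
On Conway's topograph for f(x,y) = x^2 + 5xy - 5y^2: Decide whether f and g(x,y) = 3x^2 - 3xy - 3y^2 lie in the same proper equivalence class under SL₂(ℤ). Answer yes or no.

D₁ = 45, D₂ = 45
river cycle of f (length 2): (-5, 5, 1), (1, 5, -5)
river cycle of g (length 2): (-3, 3, 3), (3, 3, -3)
cycles differ ⇒ inequivalent

no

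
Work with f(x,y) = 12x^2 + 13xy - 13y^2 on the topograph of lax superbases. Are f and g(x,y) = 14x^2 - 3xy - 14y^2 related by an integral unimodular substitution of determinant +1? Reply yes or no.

D₁ = 793, D₂ = 793
river cycle of f (length 12): (-13, 13, 12), (12, 11, -14), (-14, 17, 9), (9, 19, -12), (-12, 5, 16), (16, 27, -1), (-1, 27, 16), (16, 5, -12), (-12, 19, 9), (9, 17, -14), … (2 more)
river cycle of g (length 8): (-14, 3, 14), (14, 25, -3), (-3, 23, 22), (22, 21, -4), (-4, 27, 4), (4, 21, -22), (-22, 23, 3), (3, 25, -14)
cycles differ ⇒ inequivalent

no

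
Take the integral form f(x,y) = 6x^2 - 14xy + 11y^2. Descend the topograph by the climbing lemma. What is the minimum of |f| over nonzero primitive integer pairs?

translate: b→-2 (≡-14 mod 12), so (6,-14,11)→(6,-2,3)
flip: (6,-2,3)→(3,2,6)
reduced (well bottom): (3,2,6) with a≤c, −a<b≤a
well minimum = a = 3

3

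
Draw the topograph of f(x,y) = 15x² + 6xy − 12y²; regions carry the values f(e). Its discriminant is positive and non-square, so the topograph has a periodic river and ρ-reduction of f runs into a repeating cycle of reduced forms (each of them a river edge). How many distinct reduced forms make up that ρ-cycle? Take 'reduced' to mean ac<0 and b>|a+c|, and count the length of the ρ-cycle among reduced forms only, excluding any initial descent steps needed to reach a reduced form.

D = 756, ⌊√D⌋ = 27
river: ρ → (-12,18,9)
river: ρ → (9,18,-12)
river: ρ → (-12,6,15)
river: ρ → (15,24,-3)
river: ρ → (-3,24,15)
river: ρ → (15,6,-12)
ρ-cycle length = 6 (tail of 0 descent steps not counted)

6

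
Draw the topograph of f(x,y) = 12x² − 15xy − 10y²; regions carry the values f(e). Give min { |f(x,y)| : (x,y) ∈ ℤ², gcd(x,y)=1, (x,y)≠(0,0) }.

descent: ρ → (-10,15,12)  [lands on river]
river: ρ → (12,9,-13)
river: ρ → (-13,17,8)
river: ρ → (8,15,-15)
river: ρ → (-15,15,8)
river: ρ → (8,17,-13)
river: ρ → (-13,9,12)
river: ρ → (12,15,-10)
river: ρ → (-10,25,2)
river: ρ → (2,23,-22)
river: ρ → (-22,21,3)
river: ρ → (3,21,-22)
river: ρ → (-22,23,2)
river: ρ → (2,25,-10)
closes: descent 1, river 14
min |a| on river = 2

2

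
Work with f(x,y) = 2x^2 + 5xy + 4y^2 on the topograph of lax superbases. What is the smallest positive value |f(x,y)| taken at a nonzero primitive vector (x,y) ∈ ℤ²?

translate: b→1 (≡5 mod 4), so (2,5,4)→(2,1,1)
flip: (2,1,1)→(1,-1,2)
translate: b→1 (≡-1 mod 2), so (1,-1,2)→(1,1,2)
reduced (well bottom): (1,1,2) with a≤c, −a<b≤a
well minimum = a = 1

1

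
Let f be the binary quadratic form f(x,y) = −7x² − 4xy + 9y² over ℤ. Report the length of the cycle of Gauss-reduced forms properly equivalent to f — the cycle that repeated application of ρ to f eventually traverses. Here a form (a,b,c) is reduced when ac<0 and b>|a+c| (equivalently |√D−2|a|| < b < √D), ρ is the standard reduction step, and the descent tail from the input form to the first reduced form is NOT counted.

D = 268, ⌊√D⌋ = 16
descent: ρ → (9,4,-7)  [lands on river]
river: ρ → (-7,10,6)
river: ρ → (6,14,-3)
river: ρ → (-3,16,1)
river: ρ → (1,16,-3)
river: ρ → (-3,14,6)
river: ρ → (6,10,-7)
river: ρ → (-7,4,9)
river: ρ → (9,14,-2)
river: ρ → (-2,14,9)
ρ-cycle length = 10 (tail of 1 descent step not counted)

10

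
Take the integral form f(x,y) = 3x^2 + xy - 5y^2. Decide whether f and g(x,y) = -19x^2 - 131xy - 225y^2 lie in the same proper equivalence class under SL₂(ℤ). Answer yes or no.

D₁ = 61, D₂ = 61
river cycle of f (length 6): (3, 7, -1), (-1, 7, 3), (3, 5, -3), (-3, 7, 1), (1, 7, -3), (-3, 5, 3)
river cycle of g (length 6): (-3, 5, 3), (3, 7, -1), (-1, 7, 3), (3, 5, -3), (-3, 7, 1), (1, 7, -3)
cycles coincide ⇒ equivalent

yes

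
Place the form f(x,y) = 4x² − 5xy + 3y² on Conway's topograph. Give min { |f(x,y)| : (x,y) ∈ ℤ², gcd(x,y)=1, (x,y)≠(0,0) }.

translate: b→3 (≡-5 mod 8), so (4,-5,3)→(4,3,2)
flip: (4,3,2)→(2,-3,4)
translate: b→1 (≡-3 mod 4), so (2,-3,4)→(2,1,3)
reduced (well bottom): (2,1,3) with a≤c, −a<b≤a
well minimum = a = 2

2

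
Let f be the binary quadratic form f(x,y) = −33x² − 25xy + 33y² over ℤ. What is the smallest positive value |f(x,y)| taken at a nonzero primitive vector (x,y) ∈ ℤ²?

descent: ρ → (33,25,-33)  [lands on river]
river: ρ → (-33,41,25)
river: ρ → (25,59,-15)
river: ρ → (-15,61,21)
river: ρ → (21,65,-9)
river: ρ → (-9,61,35)
river: ρ → (35,9,-35)
river: ρ → (-35,61,9)
river: ρ → (9,65,-21)
river: ρ → (-21,61,15)
river: ρ → (15,59,-25)
river: ρ → (-25,41,33)
closes: descent 1, river 12
min |a| on river = 9

9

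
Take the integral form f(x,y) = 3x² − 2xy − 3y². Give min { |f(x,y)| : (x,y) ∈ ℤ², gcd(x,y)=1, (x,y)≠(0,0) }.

descent: ρ → (-3,2,3)  [lands on river]
river: ρ → (3,4,-2)
river: ρ → (-2,4,3)
river: ρ → (3,2,-3)
river: ρ → (-3,4,2)
river: ρ → (2,4,-3)
closes: descent 1, river 6
min |a| on river = 2

2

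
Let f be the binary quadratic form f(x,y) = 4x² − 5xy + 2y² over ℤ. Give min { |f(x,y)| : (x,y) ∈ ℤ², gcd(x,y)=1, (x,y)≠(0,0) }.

translate: b→3 (≡-5 mod 8), so (4,-5,2)→(4,3,1)
flip: (4,3,1)→(1,-3,4)
translate: b→1 (≡-3 mod 2), so (1,-3,4)→(1,1,2)
reduced (well bottom): (1,1,2) with a≤c, −a<b≤a
well minimum = a = 1

1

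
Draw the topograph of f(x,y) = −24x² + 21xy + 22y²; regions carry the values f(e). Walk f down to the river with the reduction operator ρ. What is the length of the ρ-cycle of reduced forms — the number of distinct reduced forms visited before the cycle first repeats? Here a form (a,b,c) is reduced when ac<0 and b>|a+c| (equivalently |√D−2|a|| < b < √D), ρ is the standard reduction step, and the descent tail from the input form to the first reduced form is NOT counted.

D = 2553, ⌊√D⌋ = 50
river: ρ → (22,23,-23)
river: ρ → (-23,23,22)
river: ρ → (22,21,-24)
river: ρ → (-24,27,19)
river: ρ → (19,49,-2)
river: ρ → (-2,47,43)
river: ρ → (43,39,-6)
river: ρ → (-6,45,22)
river: ρ → (22,43,-8)
river: ρ → (-8,37,37)
river: ρ → (37,37,-8)
river: ρ → (-8,43,22)
river: ρ → (22,45,-6)
river: ρ → (-6,39,43)
river: ρ → (43,47,-2)
river: ρ → (-2,49,19)
river: ρ → (19,27,-24)
river: ρ → (-24,21,22)
ρ-cycle length = 18 (tail of 0 descent steps not counted)

18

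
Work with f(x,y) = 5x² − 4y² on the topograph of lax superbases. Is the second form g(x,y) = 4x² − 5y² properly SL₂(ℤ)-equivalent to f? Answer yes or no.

D₁ = 80, D₂ = 80
river cycle of f (length 2): (-4, 8, 1), (1, 8, -4)
river cycle of g (length 2): (4, 8, -1), (-1, 8, 4)
cycles differ ⇒ inequivalent

no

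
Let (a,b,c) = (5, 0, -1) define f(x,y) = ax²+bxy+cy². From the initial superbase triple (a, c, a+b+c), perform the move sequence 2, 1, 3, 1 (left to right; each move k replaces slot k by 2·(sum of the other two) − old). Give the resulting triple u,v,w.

start (5,-1,4) = (f(1,0),f(0,1),f(1,1))
replace slot 2: 2·(5+4) − (-1) = 19 → (5,19,4)
replace slot 1: 2·(19+4) − 5 = 41 → (41,19,4)
replace slot 3: 2·(41+19) − 4 = 116 → (41,19,116)
replace slot 1: 2·(19+116) − 41 = 229 → (229,19,116)

229,19,116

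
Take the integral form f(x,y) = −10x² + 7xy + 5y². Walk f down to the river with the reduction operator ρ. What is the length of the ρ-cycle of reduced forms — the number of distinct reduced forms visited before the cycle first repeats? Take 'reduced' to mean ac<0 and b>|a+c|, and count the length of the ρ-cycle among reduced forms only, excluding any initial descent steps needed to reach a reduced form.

D = 249, ⌊√D⌋ = 15
river: ρ → (5,13,-4)
river: ρ → (-4,11,8)
river: ρ → (8,5,-7)
river: ρ → (-7,9,6)
river: ρ → (6,15,-1)
river: ρ → (-1,15,6)
river: ρ → (6,9,-7)
river: ρ → (-7,5,8)
river: ρ → (8,11,-4)
river: ρ → (-4,13,5)
river: ρ → (5,7,-10)
river: ρ → (-10,13,2)
river: ρ → (2,15,-3)
river: ρ → (-3,15,2)
river: ρ → (2,13,-10)
river: ρ → (-10,7,5)
ρ-cycle length = 16 (tail of 0 descent steps not counted)

16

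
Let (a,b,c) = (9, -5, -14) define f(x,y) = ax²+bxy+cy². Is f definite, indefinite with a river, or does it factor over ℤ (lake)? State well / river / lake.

D = b²−4ac = (-5)² − 4·9·(-14) = 529
D = 23² is a perfect square ⇒ form factors over ℤ ⇒ lakes

lake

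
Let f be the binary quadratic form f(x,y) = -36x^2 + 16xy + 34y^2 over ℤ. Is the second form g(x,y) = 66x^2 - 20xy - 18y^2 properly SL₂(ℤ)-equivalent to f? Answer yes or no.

D₁ = 5152, D₂ = 5152
river cycle of f (length 8): (34, 52, -18), (-18, 56, 28), (28, 56, -18), (-18, 52, 34), (34, 16, -36), (-36, 56, 14), (14, 56, -36), (-36, 16, 34)
river cycle of g (length 8): (-18, 56, 28), (28, 56, -18), (-18, 52, 34), (34, 16, -36), (-36, 56, 14), (14, 56, -36), (-36, 16, 34), (34, 52, -18)
cycles coincide ⇒ equivalent

yes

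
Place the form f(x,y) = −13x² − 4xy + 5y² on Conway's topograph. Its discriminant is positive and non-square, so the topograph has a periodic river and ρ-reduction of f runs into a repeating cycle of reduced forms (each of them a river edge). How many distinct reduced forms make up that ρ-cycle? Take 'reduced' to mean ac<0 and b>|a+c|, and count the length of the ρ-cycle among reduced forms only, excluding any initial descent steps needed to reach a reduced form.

D = 276, ⌊√D⌋ = 16
descent: ρ → (5,14,-4)  [lands on river]
river: ρ → (-4,10,11)
river: ρ → (11,12,-3)
river: ρ → (-3,12,11)
river: ρ → (11,10,-4)
river: ρ → (-4,14,5)
river: ρ → (5,16,-1)
river: ρ → (-1,16,5)
ρ-cycle length = 8 (tail of 1 descent step not counted)

8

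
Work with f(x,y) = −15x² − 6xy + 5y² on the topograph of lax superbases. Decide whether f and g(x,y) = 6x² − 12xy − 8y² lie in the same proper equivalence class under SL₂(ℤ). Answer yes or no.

D₁ = 336, D₂ = 336
river cycle of f (length 4): (5, 16, -4), (-4, 16, 5), (5, 14, -7), (-7, 14, 5)
river cycle of g (length 6): (-8, 12, 6), (6, 12, -8), (-8, 4, 10), (10, 16, -2), (-2, 16, 10), (10, 4, -8)
cycles differ ⇒ inequivalent

no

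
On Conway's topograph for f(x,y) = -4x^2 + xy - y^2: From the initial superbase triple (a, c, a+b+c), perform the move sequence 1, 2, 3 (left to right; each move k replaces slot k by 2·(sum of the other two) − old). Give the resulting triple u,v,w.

start (-4,-1,-4) = (f(1,0),f(0,1),f(1,1))
replace slot 1: 2·((-1)+(-4)) − (-4) = -6 → (-6,-1,-4)
replace slot 2: 2·((-6)+(-4)) − (-1) = -19 → (-6,-19,-4)
replace slot 3: 2·((-6)+(-19)) − (-4) = -46 → (-6,-19,-46)

-6,-19,-46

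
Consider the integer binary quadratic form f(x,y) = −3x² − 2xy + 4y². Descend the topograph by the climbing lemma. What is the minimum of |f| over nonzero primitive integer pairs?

descent: ρ → (4,2,-3)  [lands on river]
river: ρ → (-3,4,3)
river: ρ → (3,2,-4)
river: ρ → (-4,6,1)
river: ρ → (1,6,-4)
river: ρ → (-4,2,3)
river: ρ → (3,4,-3)
river: ρ → (-3,2,4)
river: ρ → (4,6,-1)
river: ρ → (-1,6,4)
closes: descent 1, river 10
min |a| on river = 1

1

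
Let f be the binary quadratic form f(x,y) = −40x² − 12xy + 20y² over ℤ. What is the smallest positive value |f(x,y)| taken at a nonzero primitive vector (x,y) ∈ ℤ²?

descent: ρ → (20,52,-8)  [lands on river]
river: ρ → (-8,44,44)
river: ρ → (44,44,-8)
river: ρ → (-8,52,20)
river: ρ → (20,28,-32)
river: ρ → (-32,36,16)
river: ρ → (16,28,-40)
river: ρ → (-40,52,4)
river: ρ → (4,52,-40)
river: ρ → (-40,28,16)
river: ρ → (16,36,-32)
river: ρ → (-32,28,20)
closes: descent 1, river 12
min |a| on river = 4

4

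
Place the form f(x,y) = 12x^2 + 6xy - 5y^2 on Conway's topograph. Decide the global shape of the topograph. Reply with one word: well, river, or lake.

D = b²−4ac = 6² − 4·12·(-5) = 276
D > 0 non-square ⇒ indefinite ⇒ periodic river

river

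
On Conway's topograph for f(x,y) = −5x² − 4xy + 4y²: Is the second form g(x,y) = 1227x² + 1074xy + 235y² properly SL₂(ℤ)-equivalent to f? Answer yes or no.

D₁ = 96, D₂ = 96
river cycle of f (length 4): (4, 4, -5), (-5, 6, 3), (3, 6, -5), (-5, 4, 4)
river cycle of g (length 4): (3, 6, -5), (-5, 4, 4), (4, 4, -5), (-5, 6, 3)
cycles coincide ⇒ equivalent

yes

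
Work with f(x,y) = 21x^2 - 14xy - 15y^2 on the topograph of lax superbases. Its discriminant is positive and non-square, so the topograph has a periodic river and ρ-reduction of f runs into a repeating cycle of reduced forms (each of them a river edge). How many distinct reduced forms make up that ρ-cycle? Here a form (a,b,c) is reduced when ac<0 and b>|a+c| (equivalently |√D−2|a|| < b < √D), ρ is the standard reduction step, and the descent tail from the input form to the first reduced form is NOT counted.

D = 1456, ⌊√D⌋ = 38
descent: ρ → (-15,14,21)  [lands on river]
river: ρ → (21,28,-8)
river: ρ → (-8,36,5)
river: ρ → (5,34,-15)
river: ρ → (-15,26,13)
river: ρ → (13,26,-15)
river: ρ → (-15,34,5)
river: ρ → (5,36,-8)
river: ρ → (-8,28,21)
river: ρ → (21,14,-15)
river: ρ → (-15,16,20)
river: ρ → (20,24,-11)
river: ρ → (-11,20,24)
river: ρ → (24,28,-7)
river: ρ → (-7,28,24)
river: ρ → (24,20,-11)
river: ρ → (-11,24,20)
river: ρ → (20,16,-15)
ρ-cycle length = 18 (tail of 1 descent step not counted)

18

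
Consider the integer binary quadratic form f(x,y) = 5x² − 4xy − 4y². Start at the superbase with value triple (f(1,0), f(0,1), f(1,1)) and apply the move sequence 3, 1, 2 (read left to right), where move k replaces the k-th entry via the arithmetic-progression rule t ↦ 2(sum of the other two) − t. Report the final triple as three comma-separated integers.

start (5,-4,-3) = (f(1,0),f(0,1),f(1,1))
replace slot 3: 2·(5+(-4)) − (-3) = 5 → (5,-4,5)
replace slot 1: 2·((-4)+5) − 5 = -3 → (-3,-4,5)
replace slot 2: 2·((-3)+5) − (-4) = 8 → (-3,8,5)

-3,8,5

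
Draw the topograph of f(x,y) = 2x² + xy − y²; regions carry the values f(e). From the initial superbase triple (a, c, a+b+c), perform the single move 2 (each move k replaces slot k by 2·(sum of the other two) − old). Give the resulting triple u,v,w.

start (2,-1,2) = (f(1,0),f(0,1),f(1,1))
replace slot 2: 2·(2+2) − (-1) = 9 → (2,9,2)

2,9,2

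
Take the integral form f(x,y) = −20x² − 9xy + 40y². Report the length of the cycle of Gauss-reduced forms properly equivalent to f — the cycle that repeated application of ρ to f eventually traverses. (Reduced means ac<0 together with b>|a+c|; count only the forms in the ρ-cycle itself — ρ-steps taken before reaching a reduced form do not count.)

D = 3281, ⌊√D⌋ = 57
descent: ρ → (40,9,-20)
descent: ρ → (-20,31,29)  [lands on river]
river: ρ → (29,27,-22)
river: ρ → (-22,17,34)
river: ρ → (34,51,-5)
river: ρ → (-5,49,44)
river: ρ → (44,39,-10)
river: ρ → (-10,41,40)
river: ρ → (40,39,-11)
river: ρ → (-11,49,20)
river: ρ → (20,31,-29)
river: ρ → (-29,27,22)
river: ρ → (22,17,-34)
river: ρ → (-34,51,5)
river: ρ → (5,49,-44)
river: ρ → (-44,39,10)
river: ρ → (10,41,-40)
river: ρ → (-40,39,11)
river: ρ → (11,49,-20)
ρ-cycle length = 18 (tail of 2 descent steps not counted)

18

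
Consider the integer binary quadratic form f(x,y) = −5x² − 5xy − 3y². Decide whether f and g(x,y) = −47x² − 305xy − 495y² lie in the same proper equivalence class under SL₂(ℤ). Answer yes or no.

D₁ = -35, D₂ = -35
f is negative-definite; reduce −f:
−f: flip: (5,5,3)→(3,-5,5)
−f: translate: b→1 (≡-5 mod 6), so (3,-5,5)→(3,1,3)
−f: reduced (well bottom): (3,1,3) with a≤c, −a<b≤a
flip sign back: reduced form of f is (-3,-1,-3)
g is negative-definite; reduce −g:
−g: translate: b→23 (≡305 mod 94), so (47,305,495)→(47,23,3)
−g: flip: (47,23,3)→(3,-23,47)
−g: translate: b→1 (≡-23 mod 6), so (3,-23,47)→(3,1,3)
−g: reduced (well bottom): (3,1,3) with a≤c, −a<b≤a
flip sign back: reduced form of g is (-3,-1,-3)
reduced forms (-3, -1, -3) vs (-3, -1, -3) ⇒ equivalent

yes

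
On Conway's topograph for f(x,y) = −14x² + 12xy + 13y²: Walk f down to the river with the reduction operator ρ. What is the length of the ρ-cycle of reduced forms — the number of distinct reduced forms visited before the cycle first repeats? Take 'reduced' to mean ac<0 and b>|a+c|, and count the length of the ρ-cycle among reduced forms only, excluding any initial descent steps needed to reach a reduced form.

D = 872, ⌊√D⌋ = 29
river: ρ → (13,14,-13)
river: ρ → (-13,12,14)
river: ρ → (14,16,-11)
river: ρ → (-11,28,2)
river: ρ → (2,28,-11)
river: ρ → (-11,16,14)
river: ρ → (14,12,-13)
river: ρ → (-13,14,13)
river: ρ → (13,12,-14)
river: ρ → (-14,16,11)
river: ρ → (11,28,-2)
river: ρ → (-2,28,11)
river: ρ → (11,16,-14)
river: ρ → (-14,12,13)
ρ-cycle length = 14 (tail of 0 descent steps not counted)

14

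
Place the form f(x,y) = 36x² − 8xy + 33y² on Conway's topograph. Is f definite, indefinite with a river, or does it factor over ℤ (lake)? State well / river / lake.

D = b²−4ac = (-8)² − 4·36·33 = -4688
D < 0 ⇒ definite ⇒ every region one sign ⇒ single well

well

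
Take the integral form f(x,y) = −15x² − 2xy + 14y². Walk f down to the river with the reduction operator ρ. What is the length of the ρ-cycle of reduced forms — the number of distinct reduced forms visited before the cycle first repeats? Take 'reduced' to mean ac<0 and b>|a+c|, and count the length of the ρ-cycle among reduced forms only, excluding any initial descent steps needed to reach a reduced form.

D = 844, ⌊√D⌋ = 29
descent: ρ → (14,2,-15)  [lands on river]
river: ρ → (-15,28,1)
river: ρ → (1,28,-15)
river: ρ → (-15,2,14)
river: ρ → (14,26,-3)
river: ρ → (-3,28,5)
river: ρ → (5,22,-18)
river: ρ → (-18,14,9)
river: ρ → (9,22,-10)
river: ρ → (-10,18,13)
river: ρ → (13,8,-15)
river: ρ → (-15,22,6)
river: ρ → (6,26,-7)
river: ρ → (-7,16,21)
river: ρ → (21,26,-2)
river: ρ → (-2,26,21)
river: ρ → (21,16,-7)
river: ρ → (-7,26,6)
river: ρ → (6,22,-15)
river: ρ → (-15,8,13)
river: ρ → (13,18,-10)
river: ρ → (-10,22,9)
river: ρ → (9,14,-18)
river: ρ → (-18,22,5)
river: ρ → (5,28,-3)
river: ρ → (-3,26,14)
ρ-cycle length = 26 (tail of 1 descent step not counted)

26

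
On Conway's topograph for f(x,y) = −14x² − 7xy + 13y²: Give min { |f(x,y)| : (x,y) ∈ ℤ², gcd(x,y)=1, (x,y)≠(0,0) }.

descent: ρ → (13,7,-14)  [lands on river]
river: ρ → (-14,21,6)
river: ρ → (6,27,-2)
river: ρ → (-2,25,19)
river: ρ → (19,13,-8)
river: ρ → (-8,19,13)
closes: descent 1, river 6
min |a| on river = 2

2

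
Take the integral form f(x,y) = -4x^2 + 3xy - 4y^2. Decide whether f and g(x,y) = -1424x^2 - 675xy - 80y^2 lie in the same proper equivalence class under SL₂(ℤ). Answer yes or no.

D₁ = -55, D₂ = -55
f is negative-definite; reduce −f:
−f: flip: (4,-3,4)→(4,3,4)
−f: reduced (well bottom): (4,3,4) with a≤c, −a<b≤a
flip sign back: reduced form of f is (-4,-3,-4)
g is negative-definite; reduce −g:
−g: flip: (1424,675,80)→(80,-675,1424)
−g: translate: b→-35 (≡-675 mod 160), so (80,-675,1424)→(80,-35,4)
−g: flip: (80,-35,4)→(4,35,80)
−g: translate: b→3 (≡35 mod 8), so (4,35,80)→(4,3,4)
−g: reduced (well bottom): (4,3,4) with a≤c, −a<b≤a
flip sign back: reduced form of g is (-4,-3,-4)
reduced forms (-4, -3, -4) vs (-4, -3, -4) ⇒ equivalent

yes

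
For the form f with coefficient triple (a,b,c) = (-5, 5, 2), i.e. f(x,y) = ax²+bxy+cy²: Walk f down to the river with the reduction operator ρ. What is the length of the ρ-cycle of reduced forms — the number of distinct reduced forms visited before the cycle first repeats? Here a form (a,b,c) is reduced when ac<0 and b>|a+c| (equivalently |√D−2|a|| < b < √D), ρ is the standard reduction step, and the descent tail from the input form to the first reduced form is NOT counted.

D = 65, ⌊√D⌋ = 8
river: ρ → (2,7,-2)
river: ρ → (-2,5,5)
river: ρ → (5,5,-2)
river: ρ → (-2,7,2)
river: ρ → (2,5,-5)
river: ρ → (-5,5,2)
ρ-cycle length = 6 (tail of 0 descent steps not counted)

6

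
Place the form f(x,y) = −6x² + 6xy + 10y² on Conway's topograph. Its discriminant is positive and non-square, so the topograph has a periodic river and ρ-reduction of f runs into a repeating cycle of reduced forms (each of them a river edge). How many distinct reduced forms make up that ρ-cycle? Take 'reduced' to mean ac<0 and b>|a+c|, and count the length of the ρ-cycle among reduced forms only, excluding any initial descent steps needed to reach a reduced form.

D = 276, ⌊√D⌋ = 16
river: ρ → (10,14,-2)
river: ρ → (-2,14,10)
river: ρ → (10,6,-6)
river: ρ → (-6,6,10)
ρ-cycle length = 4 (tail of 0 descent steps not counted)

4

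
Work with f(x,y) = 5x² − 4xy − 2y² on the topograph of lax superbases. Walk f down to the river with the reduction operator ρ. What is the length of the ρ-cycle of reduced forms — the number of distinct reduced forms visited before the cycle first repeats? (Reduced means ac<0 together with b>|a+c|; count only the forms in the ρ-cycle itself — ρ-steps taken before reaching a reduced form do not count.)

D = 56, ⌊√D⌋ = 7
descent: ρ → (-2,4,5)  [lands on river]
river: ρ → (5,6,-1)
river: ρ → (-1,6,5)
river: ρ → (5,4,-2)
ρ-cycle length = 4 (tail of 1 descent step not counted)

4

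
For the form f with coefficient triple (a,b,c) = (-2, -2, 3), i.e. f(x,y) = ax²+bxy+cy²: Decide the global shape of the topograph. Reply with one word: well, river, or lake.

D = b²−4ac = (-2)² − 4·(-2)·3 = 28
D > 0 non-square ⇒ indefinite ⇒ periodic river

river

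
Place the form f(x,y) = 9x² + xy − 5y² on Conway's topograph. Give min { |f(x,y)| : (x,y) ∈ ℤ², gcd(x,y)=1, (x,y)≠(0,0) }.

descent: ρ → (-5,9,5)  [lands on river]
river: ρ → (5,11,-3)
river: ρ → (-3,13,1)
river: ρ → (1,13,-3)
river: ρ → (-3,11,5)
river: ρ → (5,9,-5)
river: ρ → (-5,11,3)
river: ρ → (3,13,-1)
river: ρ → (-1,13,3)
river: ρ → (3,11,-5)
closes: descent 1, river 10
min |a| on river = 1

1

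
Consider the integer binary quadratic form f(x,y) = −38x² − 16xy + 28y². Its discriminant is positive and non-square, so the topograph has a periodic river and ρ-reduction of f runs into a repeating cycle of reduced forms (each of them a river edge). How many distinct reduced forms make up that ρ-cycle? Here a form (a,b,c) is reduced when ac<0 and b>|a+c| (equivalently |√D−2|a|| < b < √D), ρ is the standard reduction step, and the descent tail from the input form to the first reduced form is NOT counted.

D = 4512, ⌊√D⌋ = 67
descent: ρ → (28,16,-38)  [lands on river]
river: ρ → (-38,60,6)
river: ρ → (6,60,-38)
river: ρ → (-38,16,28)
river: ρ → (28,40,-26)
river: ρ → (-26,64,4)
river: ρ → (4,64,-26)
river: ρ → (-26,40,28)
ρ-cycle length = 8 (tail of 1 descent step not counted)

8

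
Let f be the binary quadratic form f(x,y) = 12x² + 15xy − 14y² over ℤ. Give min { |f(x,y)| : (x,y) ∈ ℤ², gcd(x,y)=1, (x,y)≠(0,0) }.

river: ρ → (-14,13,13)
river: ρ → (13,13,-14)
river: ρ → (-14,15,12)
river: ρ → (12,9,-17)
river: ρ → (-17,25,4)
river: ρ → (4,23,-23)
river: ρ → (-23,23,4)
river: ρ → (4,25,-17)
river: ρ → (-17,9,12)
river: ρ → (12,15,-14)
closes: descent 0, river 10
min |a| on river = 4

4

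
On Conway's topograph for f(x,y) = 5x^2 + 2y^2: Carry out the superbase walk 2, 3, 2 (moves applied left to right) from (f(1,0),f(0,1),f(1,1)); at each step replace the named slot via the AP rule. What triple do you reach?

start (5,2,7) = (f(1,0),f(0,1),f(1,1))
replace slot 2: 2·(5+7) − 2 = 22 → (5,22,7)
replace slot 3: 2·(5+22) − 7 = 47 → (5,22,47)
replace slot 2: 2·(5+47) − 22 = 82 → (5,82,47)

5,82,47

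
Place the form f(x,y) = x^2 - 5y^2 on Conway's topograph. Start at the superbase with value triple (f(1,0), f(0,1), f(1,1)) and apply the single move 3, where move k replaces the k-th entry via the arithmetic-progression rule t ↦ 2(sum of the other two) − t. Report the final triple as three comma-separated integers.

start (1,-5,-4) = (f(1,0),f(0,1),f(1,1))
replace slot 3: 2·(1+(-5)) − (-4) = -4 → (1,-5,-4)

1,-5,-4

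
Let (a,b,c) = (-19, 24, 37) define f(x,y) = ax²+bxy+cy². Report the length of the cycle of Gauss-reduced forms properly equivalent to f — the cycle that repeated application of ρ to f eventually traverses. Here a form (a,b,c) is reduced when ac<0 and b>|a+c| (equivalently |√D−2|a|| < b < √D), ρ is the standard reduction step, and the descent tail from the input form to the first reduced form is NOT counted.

D = 3388, ⌊√D⌋ = 58
river: ρ → (37,50,-6)
river: ρ → (-6,58,1)
river: ρ → (1,58,-6)
river: ρ → (-6,50,37)
river: ρ → (37,24,-19)
river: ρ → (-19,52,9)
river: ρ → (9,56,-7)
river: ρ → (-7,56,9)
river: ρ → (9,52,-19)
river: ρ → (-19,24,37)
ρ-cycle length = 10 (tail of 0 descent steps not counted)

10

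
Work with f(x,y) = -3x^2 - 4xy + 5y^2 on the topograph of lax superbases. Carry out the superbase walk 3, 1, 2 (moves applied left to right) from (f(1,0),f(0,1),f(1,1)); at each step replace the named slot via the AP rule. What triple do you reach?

start (-3,5,-2) = (f(1,0),f(0,1),f(1,1))
replace slot 3: 2·((-3)+5) − (-2) = 6 → (-3,5,6)
replace slot 1: 2·(5+6) − (-3) = 25 → (25,5,6)
replace slot 2: 2·(25+6) − 5 = 57 → (25,57,6)

25,57,6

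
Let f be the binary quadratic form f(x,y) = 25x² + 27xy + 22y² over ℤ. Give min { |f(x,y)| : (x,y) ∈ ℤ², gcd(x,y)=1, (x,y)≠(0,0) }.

translate: b→-23 (≡27 mod 50), so (25,27,22)→(25,-23,20)
flip: (25,-23,20)→(20,23,25)
translate: b→-17 (≡23 mod 40), so (20,23,25)→(20,-17,22)
reduced (well bottom): (20,-17,22) with a≤c, −a<b≤a
well minimum = a = 20

20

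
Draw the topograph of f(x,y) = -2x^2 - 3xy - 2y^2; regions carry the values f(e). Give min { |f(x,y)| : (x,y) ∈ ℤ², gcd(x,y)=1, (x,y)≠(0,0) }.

translate: b→-1 (≡3 mod 4), so (2,3,2)→(2,-1,1)
flip: (2,-1,1)→(1,1,2)
reduced (well bottom): (1,1,2) with a≤c, −a<b≤a
well minimum |f| = |-1| = 1 (negative-definite)

1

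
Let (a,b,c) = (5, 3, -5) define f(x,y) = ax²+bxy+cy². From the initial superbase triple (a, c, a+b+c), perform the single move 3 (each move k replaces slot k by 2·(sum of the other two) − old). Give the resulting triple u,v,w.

start (5,-5,3) = (f(1,0),f(0,1),f(1,1))
replace slot 3: 2·(5+(-5)) − 3 = -3 → (5,-5,-3)

5,-5,-3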